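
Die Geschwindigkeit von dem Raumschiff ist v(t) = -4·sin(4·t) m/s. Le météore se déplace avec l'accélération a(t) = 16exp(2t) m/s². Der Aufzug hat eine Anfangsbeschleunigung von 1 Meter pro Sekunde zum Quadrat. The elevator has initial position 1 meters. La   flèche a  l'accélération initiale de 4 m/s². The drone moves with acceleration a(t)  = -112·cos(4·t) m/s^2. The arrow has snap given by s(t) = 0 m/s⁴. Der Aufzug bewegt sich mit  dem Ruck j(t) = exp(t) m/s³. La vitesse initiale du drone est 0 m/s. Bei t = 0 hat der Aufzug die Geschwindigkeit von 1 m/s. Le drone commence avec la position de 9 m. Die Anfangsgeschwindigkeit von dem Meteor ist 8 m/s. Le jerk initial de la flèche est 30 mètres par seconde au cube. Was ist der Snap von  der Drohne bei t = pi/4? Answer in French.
Pour résoudre ceci, nous devons prendre 2 dérivées de notre équation de l'accélération a(t) = -112·cos(4·t). En prenant d/dt de a(t), nous trouvons j(t) = 448·sin(4·t). En prenant d/dt de j(t), nous trouvons s(t) = 1792·cos(4·t). Nous avons le snap s(t) = 1792·cos(4·t). En substituant t = pi/4: s(pi/4) = -1792.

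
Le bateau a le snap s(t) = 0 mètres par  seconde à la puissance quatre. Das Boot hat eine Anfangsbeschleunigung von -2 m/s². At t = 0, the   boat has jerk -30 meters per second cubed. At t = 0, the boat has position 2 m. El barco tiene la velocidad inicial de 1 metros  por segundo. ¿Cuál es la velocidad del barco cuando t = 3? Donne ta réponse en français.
En partant du snap s(t) = 0, nous prenons 3 primitives. En intégrant le snap et en utilisant la condition initiale j(0) = -30, nous obtenons j(t) = -30. La primitive du jerk est l'accélération. En utilisant a(0) = -2, nous obtenons a(t) = -30·t - 2. En intégrant l'accélération et en utilisant la condition initiale v(0) = 1, nous obtenons v(t) = -15·t^2 - 2·t + 1. Nous avons la vitesse v(t) = -15·t^2 - 2·t + 1. En substituant t = 3: v(3) = -140.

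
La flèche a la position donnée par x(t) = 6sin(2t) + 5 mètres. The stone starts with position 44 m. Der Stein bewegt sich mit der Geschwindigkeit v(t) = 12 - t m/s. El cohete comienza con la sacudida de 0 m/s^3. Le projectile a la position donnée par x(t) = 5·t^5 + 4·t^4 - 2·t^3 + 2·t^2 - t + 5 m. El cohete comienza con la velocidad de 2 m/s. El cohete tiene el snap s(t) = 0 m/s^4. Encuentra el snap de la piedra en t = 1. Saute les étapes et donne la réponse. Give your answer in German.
Der Snap bei t = 1 ist s = 0.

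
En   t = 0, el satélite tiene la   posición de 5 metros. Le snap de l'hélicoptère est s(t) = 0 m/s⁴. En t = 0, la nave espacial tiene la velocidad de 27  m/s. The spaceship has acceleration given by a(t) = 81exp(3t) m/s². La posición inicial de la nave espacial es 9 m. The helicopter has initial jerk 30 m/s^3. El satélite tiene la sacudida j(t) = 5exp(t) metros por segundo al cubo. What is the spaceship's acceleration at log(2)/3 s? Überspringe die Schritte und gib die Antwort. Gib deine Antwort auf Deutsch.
a(log(2)/3) = 162.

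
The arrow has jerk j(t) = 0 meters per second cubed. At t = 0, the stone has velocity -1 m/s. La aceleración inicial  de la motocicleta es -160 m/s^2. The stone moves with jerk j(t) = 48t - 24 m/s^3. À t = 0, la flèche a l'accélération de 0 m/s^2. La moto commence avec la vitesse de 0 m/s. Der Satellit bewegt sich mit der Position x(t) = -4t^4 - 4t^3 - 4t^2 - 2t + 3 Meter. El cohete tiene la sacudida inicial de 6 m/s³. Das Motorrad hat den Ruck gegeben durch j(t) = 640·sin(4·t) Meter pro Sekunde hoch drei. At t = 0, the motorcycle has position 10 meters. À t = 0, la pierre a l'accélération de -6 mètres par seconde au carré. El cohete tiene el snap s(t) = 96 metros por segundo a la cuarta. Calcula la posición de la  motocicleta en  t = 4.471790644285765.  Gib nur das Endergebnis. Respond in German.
Bei t = 4.471790644285765, x = 5.71557737806831.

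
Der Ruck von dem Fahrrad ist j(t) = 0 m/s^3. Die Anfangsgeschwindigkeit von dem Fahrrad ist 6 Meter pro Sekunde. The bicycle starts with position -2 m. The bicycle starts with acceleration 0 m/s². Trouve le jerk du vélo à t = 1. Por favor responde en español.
Tenemos la sacudida j(t) = 0. Sustituyendo t = 1: j(1) = 0.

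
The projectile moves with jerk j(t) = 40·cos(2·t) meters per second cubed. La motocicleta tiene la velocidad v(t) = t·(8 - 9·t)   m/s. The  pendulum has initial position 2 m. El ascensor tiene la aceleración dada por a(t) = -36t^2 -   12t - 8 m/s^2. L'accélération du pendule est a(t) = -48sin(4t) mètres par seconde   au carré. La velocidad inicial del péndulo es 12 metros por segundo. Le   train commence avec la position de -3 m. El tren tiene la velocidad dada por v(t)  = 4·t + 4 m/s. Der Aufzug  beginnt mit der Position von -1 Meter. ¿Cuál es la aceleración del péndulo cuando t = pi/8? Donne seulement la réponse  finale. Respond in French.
À t = pi/8, a = -48.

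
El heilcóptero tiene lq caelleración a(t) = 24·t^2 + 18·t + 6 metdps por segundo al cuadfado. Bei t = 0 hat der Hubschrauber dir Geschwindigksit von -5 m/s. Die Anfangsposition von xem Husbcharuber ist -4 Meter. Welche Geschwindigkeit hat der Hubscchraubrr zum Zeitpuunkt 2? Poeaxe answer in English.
To find the answer, we compute 1 antiderivative of a(t) = 24·t^2 + 18·t + 6. Finding the integral of a(t) and using v(0) = -5: v(t) = 8·t^3 + 9·t^2 + 6·t - 5. We have velocity v(t) = 8·t^3 + 9·t^2 + 6·t - 5. Substituting t = 2: v(2) = 107.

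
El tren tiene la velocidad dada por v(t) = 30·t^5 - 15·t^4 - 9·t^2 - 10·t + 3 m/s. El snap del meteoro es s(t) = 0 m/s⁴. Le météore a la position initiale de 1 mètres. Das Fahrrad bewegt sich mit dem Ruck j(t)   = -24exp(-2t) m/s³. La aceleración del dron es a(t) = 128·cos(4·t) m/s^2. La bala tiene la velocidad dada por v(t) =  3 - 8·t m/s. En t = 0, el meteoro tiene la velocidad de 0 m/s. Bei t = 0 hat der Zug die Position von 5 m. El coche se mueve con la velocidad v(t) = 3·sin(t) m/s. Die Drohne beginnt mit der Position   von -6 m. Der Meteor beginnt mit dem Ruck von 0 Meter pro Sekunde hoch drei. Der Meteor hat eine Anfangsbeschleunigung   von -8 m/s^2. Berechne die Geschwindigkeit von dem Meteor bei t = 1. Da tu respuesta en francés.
Pour résoudre ceci, nous devons prendre 3 intégrales de notre équation du snap s(t) = 0. L'intégrale du snap est le jerk. En utilisant j(0) = 0, nous obtenons j(t) = 0. L'intégrale du jerk, avec a(0) = -8, donne l'accélération: a(t) = -8. La primitive de l'accélération, avec v(0) = 0, donne la vitesse: v(t) = -8·t. Nous avons la vitesse v(t) = -8·t. En substituant t = 1: v(1) = -8.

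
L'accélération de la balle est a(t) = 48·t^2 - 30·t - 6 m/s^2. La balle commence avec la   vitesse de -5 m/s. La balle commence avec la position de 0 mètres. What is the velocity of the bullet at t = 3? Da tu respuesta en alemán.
Wir müssen unsere Gleichung für die Beschleunigung a(t) = 48·t^2 - 30·t - 6 1-mal integrieren. Mit ∫a(t)dt und Anwendung von v(0) = -5, finden wir v(t) = 16·t^3 - 15·t^2 - 6·t - 5. Mit v(t) = 16·t^3 - 15·t^2 - 6·t - 5 und Einsetzen von t = 3, finden wir v = 274.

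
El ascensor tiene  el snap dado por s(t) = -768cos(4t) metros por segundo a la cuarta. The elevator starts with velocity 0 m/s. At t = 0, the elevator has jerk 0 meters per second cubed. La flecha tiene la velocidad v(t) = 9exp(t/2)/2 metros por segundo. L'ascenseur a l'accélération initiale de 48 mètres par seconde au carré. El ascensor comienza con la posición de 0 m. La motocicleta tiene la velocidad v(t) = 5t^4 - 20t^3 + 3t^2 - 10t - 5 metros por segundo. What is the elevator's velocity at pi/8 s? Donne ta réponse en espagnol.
Partiendo del snap s(t) = -768·cos(4·t), tomamos 3 integrales. La integral del snap, con j(0) = 0, da la sacudida: j(t) = -192·sin(4·t). La integral de la sacudida, con a(0) = 48, da la aceleración: a(t) = 48·cos(4·t). La integral de la aceleración, con v(0) = 0, da la velocidad: v(t) = 12·sin(4·t). Tenemos la velocidad v(t) = 12·sin(4·t). Sustituyendo t = pi/8: v(pi/8) = 12.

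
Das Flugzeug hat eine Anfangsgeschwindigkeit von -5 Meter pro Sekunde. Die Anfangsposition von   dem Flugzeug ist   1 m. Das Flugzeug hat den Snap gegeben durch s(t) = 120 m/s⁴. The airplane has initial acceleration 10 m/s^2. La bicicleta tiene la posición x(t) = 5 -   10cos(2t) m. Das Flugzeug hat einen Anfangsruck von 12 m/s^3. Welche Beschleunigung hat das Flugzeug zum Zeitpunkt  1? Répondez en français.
En partant du snap s(t) = 120, nous prenons 2 primitives. En intégrant le snap et en utilisant la condition initiale j(0) = 12, nous obtenons j(t) = 120·t + 12. L'intégrale du jerk, avec a(0) = 10, donne l'accélération: a(t) = 60·t^2 + 12·t + 10. De l'équation de l'accélération a(t) = 60·t^2 + 12·t + 10, nous substituons t = 1 pour obtenir a = 82.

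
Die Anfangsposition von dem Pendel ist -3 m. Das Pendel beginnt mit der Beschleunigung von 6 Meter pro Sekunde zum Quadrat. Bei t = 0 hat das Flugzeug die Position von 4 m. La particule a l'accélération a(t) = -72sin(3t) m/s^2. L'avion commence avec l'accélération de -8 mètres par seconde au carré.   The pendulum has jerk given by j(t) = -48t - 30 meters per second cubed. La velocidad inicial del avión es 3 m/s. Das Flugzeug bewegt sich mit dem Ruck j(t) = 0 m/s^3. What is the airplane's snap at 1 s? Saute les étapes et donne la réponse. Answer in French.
s(1) = 0.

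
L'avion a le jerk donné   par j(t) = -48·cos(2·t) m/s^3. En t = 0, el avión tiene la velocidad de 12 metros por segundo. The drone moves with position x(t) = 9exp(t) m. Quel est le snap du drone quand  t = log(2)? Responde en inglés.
We must differentiate our position equation x(t) = 9·exp(t) 4 times. The derivative of position gives velocity: v(t) = 9·exp(t). Differentiating velocity, we get acceleration: a(t) = 9·exp(t). Differentiating acceleration, we get jerk: j(t) = 9·exp(t). Taking d/dt of j(t), we find s(t) = 9·exp(t). Using s(t) = 9·exp(t) and substituting t = log(2), we find s = 18.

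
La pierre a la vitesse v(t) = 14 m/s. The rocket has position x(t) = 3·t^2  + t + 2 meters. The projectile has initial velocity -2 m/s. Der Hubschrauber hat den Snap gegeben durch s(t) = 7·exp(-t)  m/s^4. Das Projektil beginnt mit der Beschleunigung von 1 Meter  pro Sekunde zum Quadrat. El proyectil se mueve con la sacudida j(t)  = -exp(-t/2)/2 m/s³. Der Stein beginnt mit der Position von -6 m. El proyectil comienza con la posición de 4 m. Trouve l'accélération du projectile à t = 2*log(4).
Nous devons trouver la primitive de notre équation du jerk j(t) = -exp(-t/2)/2 1 fois. La primitive du jerk est l'accélération. En utilisant a(0) = 1, nous obtenons a(t) = exp(-t/2). De l'équation de l'accélération a(t) = exp(-t/2), nous substituons t = 2*log(4) pour obtenir a = 1/4.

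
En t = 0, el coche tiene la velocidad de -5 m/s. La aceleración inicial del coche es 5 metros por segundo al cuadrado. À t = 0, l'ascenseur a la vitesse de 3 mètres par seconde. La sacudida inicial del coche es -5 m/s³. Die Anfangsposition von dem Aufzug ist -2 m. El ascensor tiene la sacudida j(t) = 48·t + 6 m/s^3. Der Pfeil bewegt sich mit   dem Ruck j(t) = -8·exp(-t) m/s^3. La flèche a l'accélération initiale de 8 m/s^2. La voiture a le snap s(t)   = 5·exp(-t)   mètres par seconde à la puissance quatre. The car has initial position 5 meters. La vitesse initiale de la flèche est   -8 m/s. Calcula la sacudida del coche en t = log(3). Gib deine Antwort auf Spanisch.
Partiendo del snap s(t) = 5·exp(-t), tomamos 1 integral. La integral del snap, con j(0) = -5, da la sacudida: j(t) = -5·exp(-t). De la ecuación de la sacudida j(t) = -5·exp(-t), sustituimos t = log(3) para obtener j = -5/3.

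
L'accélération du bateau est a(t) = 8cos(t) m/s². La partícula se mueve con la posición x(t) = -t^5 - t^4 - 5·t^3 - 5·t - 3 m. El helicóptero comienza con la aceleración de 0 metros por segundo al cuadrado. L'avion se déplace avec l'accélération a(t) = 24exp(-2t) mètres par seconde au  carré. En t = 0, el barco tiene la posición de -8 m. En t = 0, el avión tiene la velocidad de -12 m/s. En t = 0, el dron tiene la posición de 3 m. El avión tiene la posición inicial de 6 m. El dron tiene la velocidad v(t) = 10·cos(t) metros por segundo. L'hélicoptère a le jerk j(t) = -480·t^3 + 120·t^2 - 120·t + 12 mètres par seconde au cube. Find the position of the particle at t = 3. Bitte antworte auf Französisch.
Nous avons la position x(t) = -t^5 - t^4 - 5·t^3 - 5·t - 3. En substituant t = 3: x(3) = -477.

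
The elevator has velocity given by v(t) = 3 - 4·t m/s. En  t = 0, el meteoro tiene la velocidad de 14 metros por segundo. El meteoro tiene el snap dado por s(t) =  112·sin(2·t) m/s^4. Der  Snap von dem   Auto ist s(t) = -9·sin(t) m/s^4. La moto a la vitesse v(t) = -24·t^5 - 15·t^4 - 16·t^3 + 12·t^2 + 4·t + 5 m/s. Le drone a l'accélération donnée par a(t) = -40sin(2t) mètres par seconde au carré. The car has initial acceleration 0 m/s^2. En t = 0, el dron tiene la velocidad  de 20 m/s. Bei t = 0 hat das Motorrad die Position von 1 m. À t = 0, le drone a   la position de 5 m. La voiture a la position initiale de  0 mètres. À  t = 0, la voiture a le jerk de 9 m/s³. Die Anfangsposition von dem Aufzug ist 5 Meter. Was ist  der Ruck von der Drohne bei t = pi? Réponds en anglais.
We must differentiate our acceleration equation a(t) = -40·sin(2·t) 1 time. Differentiating acceleration, we get jerk: j(t) = -80·cos(2·t). We have jerk j(t) = -80·cos(2·t). Substituting t = pi: j(pi) = -80.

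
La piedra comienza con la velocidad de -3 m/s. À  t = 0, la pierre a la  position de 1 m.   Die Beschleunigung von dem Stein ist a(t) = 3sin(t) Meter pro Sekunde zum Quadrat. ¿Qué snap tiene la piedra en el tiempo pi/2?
Partiendo de la aceleración a(t) = 3·sin(t), tomamos 2 derivadas. Tomando d/dt de a(t), encontramos j(t) = 3·cos(t). La derivada de la sacudida da el snap: s(t) = -3·sin(t). Usando s(t) = -3·sin(t) y sustituyendo t = pi/2, encontramos s = -3.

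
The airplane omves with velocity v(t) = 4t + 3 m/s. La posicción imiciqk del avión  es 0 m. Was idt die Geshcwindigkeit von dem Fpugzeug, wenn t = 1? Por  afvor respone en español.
Usando v(t) = 4·t + 3 y sustituyendo t = 1, encontramos v = 7.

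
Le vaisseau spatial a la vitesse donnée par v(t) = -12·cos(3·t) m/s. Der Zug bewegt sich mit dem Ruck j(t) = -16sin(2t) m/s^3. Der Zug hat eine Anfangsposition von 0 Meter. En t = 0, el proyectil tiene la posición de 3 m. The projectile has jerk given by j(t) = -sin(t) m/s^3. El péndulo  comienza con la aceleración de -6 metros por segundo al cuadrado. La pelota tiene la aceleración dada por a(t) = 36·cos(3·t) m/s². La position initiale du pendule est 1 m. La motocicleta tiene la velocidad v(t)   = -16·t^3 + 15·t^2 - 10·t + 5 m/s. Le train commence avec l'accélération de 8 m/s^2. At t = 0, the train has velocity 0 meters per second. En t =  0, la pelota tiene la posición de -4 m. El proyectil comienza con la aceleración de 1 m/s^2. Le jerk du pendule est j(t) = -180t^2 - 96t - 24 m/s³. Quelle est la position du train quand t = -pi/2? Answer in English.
Starting from jerk j(t) = -16·sin(2·t), we take 3 antiderivatives. The integral of jerk is acceleration. Using a(0) = 8, we get a(t) = 8·cos(2·t). The antiderivative of acceleration, with v(0) = 0, gives velocity: v(t) = 4·sin(2·t). The antiderivative of velocity is position. Using x(0) = 0, we get x(t) = 2 - 2·cos(2·t). Using x(t) = 2 - 2·cos(2·t) and substituting t = -pi/2, we find x = 4.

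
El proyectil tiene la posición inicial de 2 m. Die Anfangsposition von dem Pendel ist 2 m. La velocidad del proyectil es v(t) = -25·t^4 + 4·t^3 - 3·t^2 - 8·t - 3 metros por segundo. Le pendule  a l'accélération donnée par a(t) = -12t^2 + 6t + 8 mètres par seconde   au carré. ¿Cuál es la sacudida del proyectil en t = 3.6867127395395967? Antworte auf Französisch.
En partant de la vitesse v(t) = -25·t^4 + 4·t^3 - 3·t^2 - 8·t - 3, nous prenons 2 dérivées. La dérivée de la vitesse donne l'accélération: a(t) = -100·t^3 + 12·t^2 - 6·t - 8. La dérivée de l'accélération donne le jerk: j(t) = -300·t^2 + 24·t - 6. En utilisant j(t) = -300·t^2 + 24·t - 6 et en substituant t = 3.6867127395395967, nous trouvons j = -3995.07414141612.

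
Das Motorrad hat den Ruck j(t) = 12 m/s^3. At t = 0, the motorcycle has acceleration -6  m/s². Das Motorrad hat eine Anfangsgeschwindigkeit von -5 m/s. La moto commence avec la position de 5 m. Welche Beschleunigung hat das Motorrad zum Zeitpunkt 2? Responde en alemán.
Wir müssen die Stammfunktion unserer Gleichung für den Ruck j(t) = 12 1-mal finden. Das Integral von dem Ruck, mit a(0) = -6, ergibt die Beschleunigung: a(t) = 12·t - 6. Aus der Gleichung für die Beschleunigung a(t) = 12·t - 6, setzen wir t = 2 ein und erhalten a = 18.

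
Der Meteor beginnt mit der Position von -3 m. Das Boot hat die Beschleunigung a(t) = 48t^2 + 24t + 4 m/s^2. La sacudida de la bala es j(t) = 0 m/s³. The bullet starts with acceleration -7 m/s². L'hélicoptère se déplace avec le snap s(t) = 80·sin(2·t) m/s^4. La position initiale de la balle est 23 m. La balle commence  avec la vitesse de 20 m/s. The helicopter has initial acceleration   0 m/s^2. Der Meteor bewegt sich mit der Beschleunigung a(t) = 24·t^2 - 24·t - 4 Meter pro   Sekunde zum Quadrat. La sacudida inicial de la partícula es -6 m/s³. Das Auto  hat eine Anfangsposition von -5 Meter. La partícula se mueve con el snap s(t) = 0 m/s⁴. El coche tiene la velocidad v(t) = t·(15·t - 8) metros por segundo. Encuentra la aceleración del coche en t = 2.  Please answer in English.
We must differentiate our velocity equation v(t) = t·(15·t - 8) 1 time. The derivative of velocity gives acceleration: a(t) = 30·t - 8. We have acceleration a(t) = 30·t - 8. Substituting t = 2: a(2) = 52.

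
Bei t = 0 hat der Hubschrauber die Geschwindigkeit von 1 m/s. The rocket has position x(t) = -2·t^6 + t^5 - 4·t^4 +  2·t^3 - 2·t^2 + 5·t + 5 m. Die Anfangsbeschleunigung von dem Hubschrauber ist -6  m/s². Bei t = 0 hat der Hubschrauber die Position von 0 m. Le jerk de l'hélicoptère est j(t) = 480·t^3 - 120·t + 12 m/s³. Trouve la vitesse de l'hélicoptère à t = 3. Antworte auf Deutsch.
Wir müssen unsere Gleichung für den Ruck j(t) = 480·t^3 - 120·t + 12 2-mal integrieren. Durch Integration von dem Ruck und Verwendung der Anfangsbedingung a(0) = -6, erhalten wir a(t) = 120·t^4 - 60·t^2 + 12·t - 6. Mit ∫a(t)dt und Anwendung von v(0) = 1, finden wir v(t) = 24·t^5 - 20·t^3 + 6·t^2 - 6·t + 1. Mit v(t) = 24·t^5 - 20·t^3 + 6·t^2 - 6·t + 1 und Einsetzen von t = 3, finden wir v = 5329.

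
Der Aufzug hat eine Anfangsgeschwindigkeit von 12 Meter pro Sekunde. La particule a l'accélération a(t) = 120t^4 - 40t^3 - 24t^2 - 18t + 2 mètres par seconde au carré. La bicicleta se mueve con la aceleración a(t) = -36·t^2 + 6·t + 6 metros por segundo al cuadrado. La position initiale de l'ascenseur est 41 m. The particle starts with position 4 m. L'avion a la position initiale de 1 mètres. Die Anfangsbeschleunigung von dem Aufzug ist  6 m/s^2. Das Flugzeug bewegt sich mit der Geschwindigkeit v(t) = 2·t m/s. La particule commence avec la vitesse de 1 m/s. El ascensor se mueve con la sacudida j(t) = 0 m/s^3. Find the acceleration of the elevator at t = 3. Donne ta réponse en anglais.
Starting from jerk j(t) = 0, we take 1 antiderivative. The antiderivative of jerk is acceleration. Using a(0) = 6, we get a(t) = 6. We have acceleration a(t) = 6. Substituting t = 3: a(3) = 6.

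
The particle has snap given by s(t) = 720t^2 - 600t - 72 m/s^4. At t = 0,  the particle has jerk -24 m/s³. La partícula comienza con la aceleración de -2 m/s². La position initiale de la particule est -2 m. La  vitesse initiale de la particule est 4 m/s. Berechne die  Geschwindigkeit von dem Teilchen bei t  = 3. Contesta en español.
Para resolver esto, necesitamos tomar 3 antiderivadas de nuestra ecuación del snap s(t) = 720·t^2 - 600·t - 72. La antiderivada del snap es la sacudida. Usando j(0) = -24, obtenemos j(t) = 240·t^3 - 300·t^2 - 72·t - 24. La integral de la sacudida, con a(0) = -2, da la aceleración: a(t) = 60·t^4 - 100·t^3 - 36·t^2 - 24·t - 2. Integrando la aceleración y usando la condición inicial v(0) = 4, obtenemos v(t) = 12·t^5 - 25·t^4 - 12·t^3 - 12·t^2 - 2·t + 4. De la ecuación de la velocidad v(t) = 12·t^5 - 25·t^4 - 12·t^3 - 12·t^2 - 2·t + 4, sustituimos t = 3 para obtener v = 457.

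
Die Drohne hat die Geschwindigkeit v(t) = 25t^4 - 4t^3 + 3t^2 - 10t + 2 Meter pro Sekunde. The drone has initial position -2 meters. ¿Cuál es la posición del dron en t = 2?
Para resolver esto, necesitamos tomar 1 integral de nuestra ecuación de la velocidad v(t) = 25·t^4 - 4·t^3 + 3·t^2 - 10·t + 2. La integral de la velocidad, con x(0) = -2, da la posición: x(t) = 5·t^5 - t^4 + t^3 - 5·t^2 + 2·t - 2. Tenemos la posición x(t) = 5·t^5 - t^4 + t^3 - 5·t^2 + 2·t - 2. Sustituyendo t = 2: x(2) = 134.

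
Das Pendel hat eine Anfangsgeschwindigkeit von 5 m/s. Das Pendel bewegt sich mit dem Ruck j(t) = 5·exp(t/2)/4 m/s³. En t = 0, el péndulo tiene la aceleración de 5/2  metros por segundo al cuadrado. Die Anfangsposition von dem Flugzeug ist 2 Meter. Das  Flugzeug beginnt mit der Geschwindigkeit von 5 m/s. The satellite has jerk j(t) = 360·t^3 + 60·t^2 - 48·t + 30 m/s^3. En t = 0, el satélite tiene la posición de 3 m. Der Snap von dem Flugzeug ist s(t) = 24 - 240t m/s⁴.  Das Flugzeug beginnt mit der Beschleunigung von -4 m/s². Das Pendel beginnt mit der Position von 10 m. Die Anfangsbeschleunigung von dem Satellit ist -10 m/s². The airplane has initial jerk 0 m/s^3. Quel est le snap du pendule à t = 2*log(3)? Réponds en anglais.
To solve this, we need to take 1 derivative of our jerk equation j(t) = 5·exp(t/2)/4. The derivative of jerk gives snap: s(t) = 5·exp(t/2)/8. Using s(t) = 5·exp(t/2)/8 and substituting t = 2*log(3), we find s = 15/8.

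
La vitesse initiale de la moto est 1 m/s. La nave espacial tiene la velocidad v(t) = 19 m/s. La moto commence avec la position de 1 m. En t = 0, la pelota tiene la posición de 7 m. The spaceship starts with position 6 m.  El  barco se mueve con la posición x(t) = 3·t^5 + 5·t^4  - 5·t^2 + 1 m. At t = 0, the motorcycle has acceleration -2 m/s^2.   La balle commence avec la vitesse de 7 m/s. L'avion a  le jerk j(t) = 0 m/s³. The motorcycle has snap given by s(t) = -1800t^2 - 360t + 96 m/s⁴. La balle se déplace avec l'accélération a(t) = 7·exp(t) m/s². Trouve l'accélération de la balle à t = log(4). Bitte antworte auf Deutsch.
Mit a(t) = 7·exp(t) und Einsetzen von t = log(4), finden wir a = 28.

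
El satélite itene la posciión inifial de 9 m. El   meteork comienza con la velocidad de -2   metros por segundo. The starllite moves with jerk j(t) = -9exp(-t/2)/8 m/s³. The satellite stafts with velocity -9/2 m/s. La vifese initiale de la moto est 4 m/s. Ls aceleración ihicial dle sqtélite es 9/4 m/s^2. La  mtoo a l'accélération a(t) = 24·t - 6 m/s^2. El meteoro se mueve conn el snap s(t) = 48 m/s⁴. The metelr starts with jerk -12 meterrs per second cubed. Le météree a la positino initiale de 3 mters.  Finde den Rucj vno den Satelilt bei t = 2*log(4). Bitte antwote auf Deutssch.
Wir haben den Ruck j(t) = -9·exp(-t/2)/8. Durch Einsetzen von t = 2*log(4): j(2*log(4)) = -9/32.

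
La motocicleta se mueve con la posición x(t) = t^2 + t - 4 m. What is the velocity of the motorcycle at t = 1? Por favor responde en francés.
En partant de la position x(t) = t^2 + t - 4, nous prenons 1 dérivée. La dérivée de la position donne la vitesse: v(t) = 2·t + 1. En utilisant v(t) = 2·t + 1 et en substituant t = 1, nous trouvons v = 3.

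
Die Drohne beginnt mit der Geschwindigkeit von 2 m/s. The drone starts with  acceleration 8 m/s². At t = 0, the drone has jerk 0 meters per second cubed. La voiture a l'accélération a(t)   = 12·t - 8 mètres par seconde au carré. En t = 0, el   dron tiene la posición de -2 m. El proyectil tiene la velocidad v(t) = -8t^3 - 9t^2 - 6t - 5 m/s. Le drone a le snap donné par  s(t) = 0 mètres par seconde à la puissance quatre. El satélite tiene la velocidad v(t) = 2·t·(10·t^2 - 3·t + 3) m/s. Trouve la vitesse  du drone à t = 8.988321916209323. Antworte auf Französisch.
Nous devons trouver la primitive de notre équation du snap s(t) = 0 3 fois. En prenant ∫s(t)dt et en appliquant j(0) = 0, nous trouvons j(t) = 0. En intégrant le jerk et en utilisant la condition initiale a(0) = 8, nous obtenons a(t) = 8. En prenant ∫a(t)dt et en appliquant v(0) = 2, nous trouvons v(t) = 8·t + 2. De l'équation de la vitesse v(t) = 8·t + 2, nous substituons t = 8.988321916209323 pour obtenir v = 73.9065753296746.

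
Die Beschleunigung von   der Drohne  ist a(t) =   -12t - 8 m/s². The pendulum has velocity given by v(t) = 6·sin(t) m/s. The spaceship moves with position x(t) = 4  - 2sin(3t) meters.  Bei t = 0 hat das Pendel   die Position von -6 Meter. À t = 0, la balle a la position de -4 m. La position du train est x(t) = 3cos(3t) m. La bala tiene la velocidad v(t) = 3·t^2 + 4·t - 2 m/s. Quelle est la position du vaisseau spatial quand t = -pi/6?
En utilisant x(t) = 4 - 2·sin(3·t) et en substituant t = -pi/6, nous trouvons x = 6.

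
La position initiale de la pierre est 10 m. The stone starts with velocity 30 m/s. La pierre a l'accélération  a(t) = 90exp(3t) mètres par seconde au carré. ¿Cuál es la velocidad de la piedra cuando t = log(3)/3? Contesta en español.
Debemos encontrar la antiderivada de nuestra ecuación de la aceleración a(t) = 90·exp(3·t) 1 vez. Integrando la aceleración y usando la condición inicial v(0) = 30, obtenemos v(t) = 30·exp(3·t). De la ecuación de la velocidad v(t) = 30·exp(3·t), sustituimos t = log(3)/3 para obtener v = 90.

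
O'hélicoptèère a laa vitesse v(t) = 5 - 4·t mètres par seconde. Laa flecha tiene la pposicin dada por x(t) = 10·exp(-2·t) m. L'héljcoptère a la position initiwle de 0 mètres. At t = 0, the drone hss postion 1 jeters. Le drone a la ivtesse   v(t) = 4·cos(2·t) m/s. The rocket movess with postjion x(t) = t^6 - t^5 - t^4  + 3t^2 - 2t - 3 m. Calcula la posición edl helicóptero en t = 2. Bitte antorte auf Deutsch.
Wir müssen unsere Gleichung für die Geschwindigkeit v(t) = 5 - 4·t 1-mal integrieren. Die Stammfunktion von der Geschwindigkeit ist die Position. Mit x(0) = 0 erhalten wir x(t) = -2·t^2 + 5·t. Wir haben die Position x(t) = -2·t^2 + 5·t. Durch Einsetzen von t = 2: x(2) = 2.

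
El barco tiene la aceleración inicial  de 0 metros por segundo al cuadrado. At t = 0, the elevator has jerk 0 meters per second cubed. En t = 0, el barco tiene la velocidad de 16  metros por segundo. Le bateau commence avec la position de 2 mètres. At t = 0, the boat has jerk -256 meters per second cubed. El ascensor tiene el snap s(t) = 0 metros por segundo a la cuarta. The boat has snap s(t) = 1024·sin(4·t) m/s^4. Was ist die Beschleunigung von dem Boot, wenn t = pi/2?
Wir müssen unsere Gleichung für den Snap s(t) = 1024·sin(4·t) 2-mal integrieren. Durch Integration von dem Snap und Verwendung der Anfangsbedingung j(0) = -256, erhalten wir j(t) = -256·cos(4·t). Die Stammfunktion von dem Ruck ist die Beschleunigung. Mit a(0) = 0 erhalten wir a(t) = -64·sin(4·t). Aus der Gleichung für die Beschleunigung a(t) = -64·sin(4·t), setzen wir t = pi/2 ein und erhalten a = 0.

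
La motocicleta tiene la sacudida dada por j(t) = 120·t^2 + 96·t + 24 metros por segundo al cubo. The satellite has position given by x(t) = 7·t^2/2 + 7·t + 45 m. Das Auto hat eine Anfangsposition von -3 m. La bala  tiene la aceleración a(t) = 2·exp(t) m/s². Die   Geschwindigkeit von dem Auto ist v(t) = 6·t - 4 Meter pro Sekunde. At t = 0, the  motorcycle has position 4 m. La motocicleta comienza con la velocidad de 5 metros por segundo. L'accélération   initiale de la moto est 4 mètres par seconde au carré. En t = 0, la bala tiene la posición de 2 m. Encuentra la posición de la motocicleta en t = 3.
Para resolver esto, necesitamos tomar 3 antiderivadas de nuestra ecuación de la sacudida j(t) = 120·t^2 + 96·t + 24. Integrando la sacudida y usando la condición inicial a(0) = 4, obtenemos a(t) = 40·t^3 + 48·t^2 + 24·t + 4. Integrando la aceleración y usando la condición inicial v(0) = 5, obtenemos v(t) = 10·t^4 + 16·t^3 + 12·t^2 + 4·t + 5. Integrando la velocidad y usando la condición inicial x(0) = 4, obtenemos x(t) = 2·t^5 + 4·t^4 + 4·t^3 + 2·t^2 + 5·t + 4. Usando x(t) = 2·t^5 + 4·t^4 + 4·t^3 + 2·t^2 + 5·t + 4 y sustituyendo t = 3, encontramos x = 955.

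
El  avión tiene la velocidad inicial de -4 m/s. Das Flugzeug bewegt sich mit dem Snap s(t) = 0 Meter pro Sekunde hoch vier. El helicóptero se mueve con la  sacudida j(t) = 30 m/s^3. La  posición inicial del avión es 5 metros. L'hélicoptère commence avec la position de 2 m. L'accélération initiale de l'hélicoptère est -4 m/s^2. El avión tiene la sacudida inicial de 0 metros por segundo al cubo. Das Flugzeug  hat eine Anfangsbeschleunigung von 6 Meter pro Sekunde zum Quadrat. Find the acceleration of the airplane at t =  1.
We need to integrate our snap equation s(t) = 0 2 times. Integrating snap and using the initial condition j(0) = 0, we get j(t) = 0. The antiderivative of jerk is acceleration. Using a(0) = 6, we get a(t) = 6. From the given acceleration equation a(t) = 6, we substitute t = 1 to get a = 6.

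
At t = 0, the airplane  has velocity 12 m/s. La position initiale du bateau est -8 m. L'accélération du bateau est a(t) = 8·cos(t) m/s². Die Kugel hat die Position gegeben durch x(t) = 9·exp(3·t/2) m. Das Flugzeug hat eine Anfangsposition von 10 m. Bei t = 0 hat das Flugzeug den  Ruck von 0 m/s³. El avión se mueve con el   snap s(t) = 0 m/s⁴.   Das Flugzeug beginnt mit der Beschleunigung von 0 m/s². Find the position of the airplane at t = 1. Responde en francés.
Nous devons trouver l'intégrale de notre équation du snap s(t) = 0 4 fois. En prenant ∫s(t)dt et en appliquant j(0) = 0, nous trouvons j(t) = 0. La primitive du jerk, avec a(0) = 0, donne l'accélération: a(t) = 0. La primitive de l'accélération, avec v(0) = 12, donne la vitesse: v(t) = 12. En intégrant la vitesse et en utilisant la condition initiale x(0) = 10, nous obtenons x(t) = 12·t + 10. De l'équation de la position x(t) = 12·t + 10, nous substituons t = 1 pour obtenir x = 22.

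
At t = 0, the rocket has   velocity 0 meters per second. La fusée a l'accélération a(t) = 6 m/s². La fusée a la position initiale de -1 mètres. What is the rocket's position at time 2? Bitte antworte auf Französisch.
En partant de l'accélération a(t) = 6, nous prenons 2 primitives. La primitive de l'accélération est la vitesse. En utilisant v(0) = 0, nous obtenons v(t) = 6·t. L'intégrale de la vitesse, avec x(0) = -1, donne la position: x(t) = 3·t^2 - 1. En utilisant x(t) = 3·t^2 - 1 et en substituant t = 2, nous trouvons x = 11.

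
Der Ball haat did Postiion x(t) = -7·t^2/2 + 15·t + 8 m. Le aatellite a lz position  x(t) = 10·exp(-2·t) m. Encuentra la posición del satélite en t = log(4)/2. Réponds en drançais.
Nous avons la position x(t) = 10·exp(-2·t). En substituant t = log(4)/2: x(log(4)/2) = 5/2.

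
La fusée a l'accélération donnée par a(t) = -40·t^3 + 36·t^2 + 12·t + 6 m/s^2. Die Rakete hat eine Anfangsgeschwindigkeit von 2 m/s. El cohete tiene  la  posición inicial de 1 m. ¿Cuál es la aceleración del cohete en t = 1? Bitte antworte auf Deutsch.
Wir haben die Beschleunigung a(t) = -40·t^3 + 36·t^2 + 12·t + 6. Durch Einsetzen von t = 1: a(1) = 14.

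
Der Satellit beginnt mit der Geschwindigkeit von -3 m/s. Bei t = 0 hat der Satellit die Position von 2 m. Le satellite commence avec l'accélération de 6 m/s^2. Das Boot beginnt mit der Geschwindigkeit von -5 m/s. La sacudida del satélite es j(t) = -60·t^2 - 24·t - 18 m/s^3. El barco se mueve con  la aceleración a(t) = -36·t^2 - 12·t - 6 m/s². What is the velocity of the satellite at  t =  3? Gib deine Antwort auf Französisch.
Nous devons intégrer notre équation du jerk j(t) = -60·t^2 - 24·t - 18 2 fois. En intégrant le jerk et en utilisant la condition initiale a(0) = 6, nous obtenons a(t) = -20·t^3 - 12·t^2 - 18·t + 6. En prenant ∫a(t)dt et en appliquant v(0) = -3, nous trouvons v(t) = -5·t^4 - 4·t^3 - 9·t^2 + 6·t - 3. En utilisant v(t) = -5·t^4 - 4·t^3 - 9·t^2 + 6·t - 3 et en substituant t = 3, nous trouvons v = -579.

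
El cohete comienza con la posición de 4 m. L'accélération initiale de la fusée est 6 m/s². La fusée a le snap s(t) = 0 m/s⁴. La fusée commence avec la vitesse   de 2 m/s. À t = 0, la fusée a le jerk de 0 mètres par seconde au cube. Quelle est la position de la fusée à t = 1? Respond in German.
Wir müssen unsere Gleichung für den Snap s(t) = 0 4-mal integrieren. Durch Integration von dem Snap und Verwendung der Anfangsbedingung j(0) = 0, erhalten wir j(t) = 0. Durch Integration von dem Ruck und Verwendung der Anfangsbedingung a(0) = 6, erhalten wir a(t) = 6. Das Integral von der Beschleunigung, mit v(0) = 2, ergibt die Geschwindigkeit: v(t) = 6·t + 2. Das Integral von der Geschwindigkeit, mit x(0) = 4, ergibt die Position: x(t) = 3·t^2 + 2·t + 4. Aus der Gleichung für die Position x(t) = 3·t^2 + 2·t + 4, setzen wir t = 1 ein und erhalten x = 9.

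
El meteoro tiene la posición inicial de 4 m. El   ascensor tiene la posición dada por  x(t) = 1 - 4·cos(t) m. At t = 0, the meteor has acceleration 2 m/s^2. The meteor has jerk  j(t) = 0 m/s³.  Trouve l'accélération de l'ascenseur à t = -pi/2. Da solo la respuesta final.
À t = -pi/2, a = 0.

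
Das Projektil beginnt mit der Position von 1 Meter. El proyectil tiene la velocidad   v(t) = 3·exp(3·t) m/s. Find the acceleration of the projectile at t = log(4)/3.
We must differentiate our velocity equation v(t) = 3·exp(3·t) 1 time. Taking d/dt of v(t), we find a(t) = 9·exp(3·t). Using a(t) = 9·exp(3·t) and substituting t = log(4)/3, we find a = 36.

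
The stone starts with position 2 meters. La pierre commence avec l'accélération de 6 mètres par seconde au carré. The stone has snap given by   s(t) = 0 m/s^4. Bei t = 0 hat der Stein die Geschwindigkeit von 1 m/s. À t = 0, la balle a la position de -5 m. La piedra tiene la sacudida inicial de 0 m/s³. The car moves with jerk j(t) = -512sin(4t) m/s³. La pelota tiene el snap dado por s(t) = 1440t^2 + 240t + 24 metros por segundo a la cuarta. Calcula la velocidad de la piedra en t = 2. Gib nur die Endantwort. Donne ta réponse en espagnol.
La respuesta es 13.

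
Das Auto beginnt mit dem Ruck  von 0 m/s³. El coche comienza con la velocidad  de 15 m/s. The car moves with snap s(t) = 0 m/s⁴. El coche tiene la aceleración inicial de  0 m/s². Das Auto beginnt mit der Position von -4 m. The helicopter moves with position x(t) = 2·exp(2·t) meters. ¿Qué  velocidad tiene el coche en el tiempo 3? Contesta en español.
Necesitamos integrar nuestra ecuación del snap s(t) = 0 3 veces. La integral del snap, con j(0) = 0, da la sacudida: j(t) = 0. La integral de la sacudida, con a(0) = 0, da la aceleración: a(t) = 0. La integral de la aceleración es la velocidad. Usando v(0) = 15, obtenemos v(t) = 15. Tenemos la velocidad v(t) = 15. Sustituyendo t = 3: v(3) = 15.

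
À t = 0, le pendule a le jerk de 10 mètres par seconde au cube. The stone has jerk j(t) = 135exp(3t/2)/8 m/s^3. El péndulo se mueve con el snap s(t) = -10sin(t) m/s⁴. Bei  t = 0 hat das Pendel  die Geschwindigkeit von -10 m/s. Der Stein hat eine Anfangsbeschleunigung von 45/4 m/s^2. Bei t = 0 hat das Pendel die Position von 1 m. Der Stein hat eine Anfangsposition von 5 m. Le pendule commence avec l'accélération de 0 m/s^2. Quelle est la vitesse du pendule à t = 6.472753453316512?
En partant du snap s(t) = -10·sin(t), nous prenons 3 intégrales. L'intégrale du snap, avec j(0) = 10, donne le jerk: j(t) = 10·cos(t). L'intégrale du jerk est l'accélération. En utilisant a(0) = 0, nous obtenons a(t) = 10·sin(t). La primitive de l'accélération, avec v(0) = -10, donne la vitesse: v(t) = -10·cos(t). Nous avons la vitesse v(t) = -10·cos(t). En substituant t = 6.472753453316512: v(6.472753453316512) = -9.82085702987314.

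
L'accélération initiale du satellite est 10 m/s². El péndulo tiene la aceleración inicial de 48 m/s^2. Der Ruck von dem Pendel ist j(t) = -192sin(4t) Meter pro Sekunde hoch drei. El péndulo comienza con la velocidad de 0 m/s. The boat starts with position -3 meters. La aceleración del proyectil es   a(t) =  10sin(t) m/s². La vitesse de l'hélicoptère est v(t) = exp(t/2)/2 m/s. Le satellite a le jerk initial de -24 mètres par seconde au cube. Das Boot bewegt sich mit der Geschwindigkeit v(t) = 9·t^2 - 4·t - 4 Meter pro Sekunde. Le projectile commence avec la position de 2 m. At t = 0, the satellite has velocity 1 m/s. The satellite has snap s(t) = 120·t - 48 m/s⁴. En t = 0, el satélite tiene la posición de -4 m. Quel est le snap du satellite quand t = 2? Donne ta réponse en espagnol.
Usando s(t) = 120·t - 48 y sustituyendo t = 2, encontramos s = 192.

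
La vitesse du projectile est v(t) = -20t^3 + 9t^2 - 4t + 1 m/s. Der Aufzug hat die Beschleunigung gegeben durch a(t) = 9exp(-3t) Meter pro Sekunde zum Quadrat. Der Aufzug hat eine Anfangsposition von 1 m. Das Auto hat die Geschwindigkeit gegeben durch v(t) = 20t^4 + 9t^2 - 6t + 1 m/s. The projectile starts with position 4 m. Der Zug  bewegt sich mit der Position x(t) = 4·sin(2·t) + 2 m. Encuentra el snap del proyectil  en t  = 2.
Partiendo de la velocidad v(t) = -20·t^3 + 9·t^2 - 4·t + 1, tomamos 3 derivadas. Tomando d/dt de v(t), encontramos a(t) = -60·t^2 + 18·t - 4. Tomando d/dt de a(t), encontramos j(t) = 18 - 120·t. Tomando d/dt de j(t), encontramos s(t) = -120. Tenemos el snap s(t) = -120. Sustituyendo t = 2: s(2) = -120.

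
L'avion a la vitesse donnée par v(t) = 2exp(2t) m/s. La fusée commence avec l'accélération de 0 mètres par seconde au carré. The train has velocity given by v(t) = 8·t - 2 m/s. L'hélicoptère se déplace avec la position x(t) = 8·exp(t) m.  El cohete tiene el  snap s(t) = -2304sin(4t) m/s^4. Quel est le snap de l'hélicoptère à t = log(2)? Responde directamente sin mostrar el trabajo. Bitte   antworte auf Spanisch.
El snap en t = log(2) es s = 16.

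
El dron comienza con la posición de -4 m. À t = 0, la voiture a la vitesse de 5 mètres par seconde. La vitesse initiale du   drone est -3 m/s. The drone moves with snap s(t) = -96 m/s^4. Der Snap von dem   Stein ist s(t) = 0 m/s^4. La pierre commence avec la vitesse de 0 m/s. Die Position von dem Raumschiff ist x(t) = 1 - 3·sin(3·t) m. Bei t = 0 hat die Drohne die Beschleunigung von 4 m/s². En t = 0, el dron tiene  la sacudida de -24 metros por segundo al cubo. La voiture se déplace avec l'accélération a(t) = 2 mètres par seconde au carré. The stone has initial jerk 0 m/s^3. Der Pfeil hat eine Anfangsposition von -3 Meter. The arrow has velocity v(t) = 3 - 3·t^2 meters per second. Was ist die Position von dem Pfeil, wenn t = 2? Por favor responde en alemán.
Wir müssen das Integral unserer Gleichung für die Geschwindigkeit v(t) = 3 - 3·t^2 1-mal finden. Mit ∫v(t)dt und Anwendung von x(0) = -3, finden wir x(t) = -t^3 + 3·t - 3. Wir haben die Position x(t) = -t^3 + 3·t - 3. Durch Einsetzen von t = 2: x(2) = -5.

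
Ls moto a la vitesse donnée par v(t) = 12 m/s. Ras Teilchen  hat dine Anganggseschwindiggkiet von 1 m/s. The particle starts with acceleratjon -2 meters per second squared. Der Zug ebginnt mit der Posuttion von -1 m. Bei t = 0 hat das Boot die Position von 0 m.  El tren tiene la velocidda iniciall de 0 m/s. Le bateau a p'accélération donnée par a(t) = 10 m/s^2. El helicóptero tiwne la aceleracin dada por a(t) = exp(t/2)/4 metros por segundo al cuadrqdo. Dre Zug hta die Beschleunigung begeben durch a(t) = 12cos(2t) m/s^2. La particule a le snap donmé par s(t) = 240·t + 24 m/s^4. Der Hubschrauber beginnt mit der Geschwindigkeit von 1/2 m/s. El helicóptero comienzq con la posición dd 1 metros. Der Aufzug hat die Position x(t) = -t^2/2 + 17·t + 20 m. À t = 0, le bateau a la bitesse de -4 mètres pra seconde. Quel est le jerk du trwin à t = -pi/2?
En partant de l'accélération a(t) = 12·cos(2·t), nous prenons 1 dérivée. En prenant d/dt de a(t), nous trouvons j(t) = -24·sin(2·t). En utilisant j(t) = -24·sin(2·t) et en substituant t = -pi/2, nous trouvons j = 0.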